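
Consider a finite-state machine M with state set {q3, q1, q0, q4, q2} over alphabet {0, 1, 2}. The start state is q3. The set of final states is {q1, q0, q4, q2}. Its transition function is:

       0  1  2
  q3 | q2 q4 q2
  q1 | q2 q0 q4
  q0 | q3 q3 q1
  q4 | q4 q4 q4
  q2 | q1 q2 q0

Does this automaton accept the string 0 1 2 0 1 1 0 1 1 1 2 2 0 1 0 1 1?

start at q3
read '0': q3 → q2
read '1': q2 → q2
read '2': q2 → q0
read '0': q0 → q3
read '1': q3 → q4
read '1': q4 → q4
read '0': q4 → q4
read '1': q4 → q4
read '1': q4 → q4
read '1': q4 → q4
read '2': q4 → q4
read '2': q4 → q4
read '0': q4 → q4
read '1': q4 → q4
read '0': q4 → q4
read '1': q4 → q4
read '1': q4 → q4
End state q4 is accepting.

Yes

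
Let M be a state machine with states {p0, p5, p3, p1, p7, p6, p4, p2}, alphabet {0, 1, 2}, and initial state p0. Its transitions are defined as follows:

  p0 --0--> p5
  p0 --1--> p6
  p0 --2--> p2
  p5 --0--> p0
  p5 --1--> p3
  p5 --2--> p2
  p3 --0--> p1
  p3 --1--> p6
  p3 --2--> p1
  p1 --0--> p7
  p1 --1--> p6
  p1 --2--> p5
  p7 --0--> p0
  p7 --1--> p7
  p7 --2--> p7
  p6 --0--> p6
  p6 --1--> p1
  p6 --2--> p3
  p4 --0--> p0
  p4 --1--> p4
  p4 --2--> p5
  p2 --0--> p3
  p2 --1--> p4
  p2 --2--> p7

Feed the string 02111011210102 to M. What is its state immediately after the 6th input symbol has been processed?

p0

Trace: p0 -0-> p5 -2-> p2 -1-> p4 -1-> p4 -1-> p4 -0-> p0
After 6 symbols: p0.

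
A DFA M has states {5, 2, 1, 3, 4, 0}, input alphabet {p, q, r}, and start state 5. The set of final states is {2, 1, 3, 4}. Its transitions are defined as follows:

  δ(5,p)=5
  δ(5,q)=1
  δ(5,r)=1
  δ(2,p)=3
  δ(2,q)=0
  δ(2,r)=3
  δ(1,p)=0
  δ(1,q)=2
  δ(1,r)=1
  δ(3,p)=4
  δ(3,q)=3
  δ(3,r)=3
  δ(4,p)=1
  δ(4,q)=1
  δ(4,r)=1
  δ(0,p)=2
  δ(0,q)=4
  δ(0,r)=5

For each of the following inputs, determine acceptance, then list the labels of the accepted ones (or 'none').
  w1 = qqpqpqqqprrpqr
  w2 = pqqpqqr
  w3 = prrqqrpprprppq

w1, w2, w3

w1: Trace: 5 -q-> 1 -q-> 2 -p-> 3 -q-> 3 -p-> 4 -q-> 1 -q-> 2 -q-> 0 -p-> 2 -r-> 3 -r-> 3 -p-> 4 -q-> 1 -r-> 1  → end 1, accepted
w2: Trace: 5 -p-> 5 -q-> 1 -q-> 2 -p-> 3 -q-> 3 -q-> 3 -r-> 3  → end 3, accepted
w3: Trace: 5 -p-> 5 -r-> 1 -r-> 1 -q-> 2 -q-> 0 -r-> 5 -p-> 5 -p-> 5 -r-> 1 -p-> 0 -r-> 5 -p-> 5 -p-> 5 -q-> 1  → end 1, accepted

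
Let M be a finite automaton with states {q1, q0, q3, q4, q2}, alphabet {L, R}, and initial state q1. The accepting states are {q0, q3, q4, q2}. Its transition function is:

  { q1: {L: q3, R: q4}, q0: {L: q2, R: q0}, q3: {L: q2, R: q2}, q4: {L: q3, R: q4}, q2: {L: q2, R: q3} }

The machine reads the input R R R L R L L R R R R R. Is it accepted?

start at q1
read 'R': q1 → q4
read 'R': q4 → q4
read 'R': q4 → q4
read 'L': q4 → q3
read 'R': q3 → q2
read 'L': q2 → q2
read 'L': q2 → q2
read 'R': q2 → q3
read 'R': q3 → q2
read 'R': q2 → q3
read 'R': q3 → q2
read 'R': q2 → q3
End state q3 is accepting.

Yes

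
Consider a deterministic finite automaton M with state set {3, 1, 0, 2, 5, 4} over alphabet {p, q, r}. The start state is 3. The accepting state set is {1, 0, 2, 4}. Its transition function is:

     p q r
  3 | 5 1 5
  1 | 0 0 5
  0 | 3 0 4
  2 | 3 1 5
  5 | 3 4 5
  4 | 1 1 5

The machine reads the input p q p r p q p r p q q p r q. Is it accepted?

Yes

Trace: 3 -p-> 5 -q-> 4 -p-> 1 -r-> 5 -p-> 3 -q-> 1 -p-> 0 -r-> 4 -p-> 1 -q-> 0 -q-> 0 -p-> 3 -r-> 5 -q-> 4
End state 4 is accepting.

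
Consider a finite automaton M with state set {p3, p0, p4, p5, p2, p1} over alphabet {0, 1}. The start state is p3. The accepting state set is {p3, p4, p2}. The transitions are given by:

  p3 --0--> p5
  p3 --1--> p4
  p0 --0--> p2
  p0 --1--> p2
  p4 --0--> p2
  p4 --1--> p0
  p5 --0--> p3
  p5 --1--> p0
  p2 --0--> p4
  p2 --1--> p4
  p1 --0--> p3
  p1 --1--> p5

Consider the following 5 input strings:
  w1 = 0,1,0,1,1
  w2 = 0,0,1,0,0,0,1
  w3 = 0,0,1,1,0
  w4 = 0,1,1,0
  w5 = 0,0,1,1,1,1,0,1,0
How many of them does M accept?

w1: p3 → p5 → p0 → p2 → p4 → p0  → end p0, rejected
w2: p3 → p5 → p3 → p4 → p2 → p4 → p2 → p4  → end p4, accepted
w3: p3 → p5 → p3 → p4 → p0 → p2  → end p2, accepted
w4: p3 → p5 → p0 → p2 → p4  → end p4, accepted
w5: p3 → p5 → p3 → p4 → p0 → p2 → p4 → p2 → p4 → p2  → end p2, accepted

4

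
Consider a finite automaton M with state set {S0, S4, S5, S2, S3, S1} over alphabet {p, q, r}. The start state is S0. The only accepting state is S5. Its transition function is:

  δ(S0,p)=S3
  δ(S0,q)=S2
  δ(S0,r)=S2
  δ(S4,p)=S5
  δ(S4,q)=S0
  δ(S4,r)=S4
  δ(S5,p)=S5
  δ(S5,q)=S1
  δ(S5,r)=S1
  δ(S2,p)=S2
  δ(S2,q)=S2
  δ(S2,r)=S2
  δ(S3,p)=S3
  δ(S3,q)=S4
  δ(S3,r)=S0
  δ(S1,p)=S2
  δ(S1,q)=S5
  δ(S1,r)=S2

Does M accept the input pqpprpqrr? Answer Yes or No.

S0 → S3 → S4 → S5 → S5 → S1 → S2 → S2 → S2 → S2
End state S2 is not accepting.

No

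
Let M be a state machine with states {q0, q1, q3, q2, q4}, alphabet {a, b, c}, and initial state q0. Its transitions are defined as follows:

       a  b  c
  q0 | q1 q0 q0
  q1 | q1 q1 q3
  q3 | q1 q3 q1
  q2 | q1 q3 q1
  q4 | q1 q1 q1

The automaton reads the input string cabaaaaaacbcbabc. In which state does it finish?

q0 → q0 → q1 → q1 → q1 → q1 → q1 → q1 → q1 → q1 → q3 → q3 → q1 → q1 → q1 → q1 → q3

q3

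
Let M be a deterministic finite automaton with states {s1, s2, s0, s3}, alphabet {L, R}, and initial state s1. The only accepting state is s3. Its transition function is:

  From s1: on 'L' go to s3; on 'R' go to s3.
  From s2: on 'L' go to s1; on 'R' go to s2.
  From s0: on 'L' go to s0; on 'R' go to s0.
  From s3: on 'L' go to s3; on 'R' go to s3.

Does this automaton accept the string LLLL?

Yes

s1 → s3 → s3 → s3 → s3
End state s3 is accepting.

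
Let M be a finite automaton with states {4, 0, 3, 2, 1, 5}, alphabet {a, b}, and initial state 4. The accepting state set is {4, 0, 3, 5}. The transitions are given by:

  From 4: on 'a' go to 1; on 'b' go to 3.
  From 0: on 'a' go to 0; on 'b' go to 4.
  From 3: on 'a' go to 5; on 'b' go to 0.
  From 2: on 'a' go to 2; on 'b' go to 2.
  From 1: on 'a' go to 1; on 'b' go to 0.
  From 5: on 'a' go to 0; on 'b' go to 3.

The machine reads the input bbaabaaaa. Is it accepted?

No

start at 4
read 'b': 4 → 3
read 'b': 3 → 0
read 'a': 0 → 0
read 'a': 0 → 0
read 'b': 0 → 4
read 'a': 4 → 1
read 'a': 1 → 1
read 'a': 1 → 1
read 'a': 1 → 1
End state 1 is not accepting.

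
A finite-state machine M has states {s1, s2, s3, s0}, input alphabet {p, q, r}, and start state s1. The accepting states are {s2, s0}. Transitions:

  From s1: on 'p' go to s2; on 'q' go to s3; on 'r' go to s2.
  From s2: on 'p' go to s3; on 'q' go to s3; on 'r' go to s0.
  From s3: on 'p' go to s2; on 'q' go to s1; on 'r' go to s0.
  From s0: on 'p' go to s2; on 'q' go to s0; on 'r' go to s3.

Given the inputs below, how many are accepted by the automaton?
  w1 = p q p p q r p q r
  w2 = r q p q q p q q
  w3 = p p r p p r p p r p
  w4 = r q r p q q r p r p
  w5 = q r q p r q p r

4

w1: s1 → s2 → s3 → s2 → s3 → s1 → s2 → s3 → s1 → s2  → end s2, accepted
w2: s1 → s2 → s3 → s2 → s3 → s1 → s2 → s3 → s1  → end s1, rejected
w3: s1 → s2 → s3 → s0 → s2 → s3 → s0 → s2 → s3 → s0 → s2  → end s2, accepted
w4: s1 → s2 → s3 → s0 → s2 → s3 → s1 → s2 → s3 → s0 → s2  → end s2, accepted
w5: s1 → s3 → s0 → s0 → s2 → s0 → s0 → s2 → s0  → end s0, accepted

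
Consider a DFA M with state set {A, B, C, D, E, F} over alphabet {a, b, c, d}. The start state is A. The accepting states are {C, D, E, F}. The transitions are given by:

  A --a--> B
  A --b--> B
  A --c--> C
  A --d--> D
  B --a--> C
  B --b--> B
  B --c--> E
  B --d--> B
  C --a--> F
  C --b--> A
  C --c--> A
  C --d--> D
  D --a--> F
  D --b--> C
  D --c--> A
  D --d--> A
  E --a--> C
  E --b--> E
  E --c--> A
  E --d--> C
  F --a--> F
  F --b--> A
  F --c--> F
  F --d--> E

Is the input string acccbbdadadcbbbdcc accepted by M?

Trace: A -a-> B -c-> E -c-> A -c-> C -b-> A -b-> B -d-> B -a-> C -d-> D -a-> F -d-> E -c-> A -b-> B -b-> B -b-> B -d-> B -c-> E -c-> A
End state A is not accepting.

No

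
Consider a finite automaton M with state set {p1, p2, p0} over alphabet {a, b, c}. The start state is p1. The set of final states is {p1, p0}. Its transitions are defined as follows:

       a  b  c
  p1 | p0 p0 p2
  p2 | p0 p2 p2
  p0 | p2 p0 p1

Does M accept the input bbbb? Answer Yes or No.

Trace: p1 -b-> p0 -b-> p0 -b-> p0 -b-> p0
End state p0 is accepting.

Yes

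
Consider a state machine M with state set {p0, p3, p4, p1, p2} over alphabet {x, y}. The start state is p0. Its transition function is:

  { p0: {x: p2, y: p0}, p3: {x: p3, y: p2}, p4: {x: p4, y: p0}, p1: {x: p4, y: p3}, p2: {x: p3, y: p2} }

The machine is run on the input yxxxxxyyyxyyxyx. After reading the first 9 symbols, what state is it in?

start at p0
read 'y': p0 → p0
read 'x': p0 → p2
read 'x': p2 → p3
read 'x': p3 → p3
read 'x': p3 → p3
read 'x': p3 → p3
read 'y': p3 → p2
read 'y': p2 → p2
read 'y': p2 → p2
After 9 symbols: p2.

p2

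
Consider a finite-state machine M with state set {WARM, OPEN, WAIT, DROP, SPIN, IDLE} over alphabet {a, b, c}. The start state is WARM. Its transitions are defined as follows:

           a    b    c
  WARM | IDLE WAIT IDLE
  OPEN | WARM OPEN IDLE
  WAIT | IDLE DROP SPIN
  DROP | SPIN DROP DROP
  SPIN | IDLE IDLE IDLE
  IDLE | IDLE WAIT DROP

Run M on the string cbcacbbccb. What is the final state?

start at WARM
read 'c': WARM → IDLE
read 'b': IDLE → WAIT
read 'c': WAIT → SPIN
read 'a': SPIN → IDLE
read 'c': IDLE → DROP
read 'b': DROP → DROP
read 'b': DROP → DROP
read 'c': DROP → DROP
read 'c': DROP → DROP
read 'b': DROP → DROP

DROP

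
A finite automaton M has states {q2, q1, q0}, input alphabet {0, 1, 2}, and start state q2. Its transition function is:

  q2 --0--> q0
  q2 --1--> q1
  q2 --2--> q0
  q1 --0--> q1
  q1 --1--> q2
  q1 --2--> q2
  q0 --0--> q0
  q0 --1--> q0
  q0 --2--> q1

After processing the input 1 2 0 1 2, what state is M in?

q1

start at q2
read '1': q2 → q1
read '2': q1 → q2
read '0': q2 → q0
read '1': q0 → q0
read '2': q0 → q1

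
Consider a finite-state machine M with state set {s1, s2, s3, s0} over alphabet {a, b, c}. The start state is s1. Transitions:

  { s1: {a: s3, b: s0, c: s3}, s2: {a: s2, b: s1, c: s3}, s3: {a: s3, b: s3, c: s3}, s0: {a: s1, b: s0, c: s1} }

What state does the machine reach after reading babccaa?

s3

start at s1
read 'b': s1 → s0
read 'a': s0 → s1
read 'b': s1 → s0
read 'c': s0 → s1
read 'c': s1 → s3
read 'a': s3 → s3
read 'a': s3 → s3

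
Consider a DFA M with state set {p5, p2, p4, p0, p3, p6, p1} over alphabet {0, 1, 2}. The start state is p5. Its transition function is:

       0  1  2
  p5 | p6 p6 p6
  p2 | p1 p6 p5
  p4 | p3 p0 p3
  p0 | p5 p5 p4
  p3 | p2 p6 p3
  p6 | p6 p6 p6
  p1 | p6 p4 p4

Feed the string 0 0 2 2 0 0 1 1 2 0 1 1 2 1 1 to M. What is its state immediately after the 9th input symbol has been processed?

p6

Trace: p5 -0-> p6 -0-> p6 -2-> p6 -2-> p6 -0-> p6 -0-> p6 -1-> p6 -1-> p6 -2-> p6
After 9 symbols: p6.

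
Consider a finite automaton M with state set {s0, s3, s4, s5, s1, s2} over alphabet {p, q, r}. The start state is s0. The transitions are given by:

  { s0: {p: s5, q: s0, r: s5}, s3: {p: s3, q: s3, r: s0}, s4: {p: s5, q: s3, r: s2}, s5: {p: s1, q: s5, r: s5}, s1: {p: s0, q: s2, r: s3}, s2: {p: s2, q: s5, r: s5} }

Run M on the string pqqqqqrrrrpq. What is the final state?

s2

Trace: s0 -p-> s5 -q-> s5 -q-> s5 -q-> s5 -q-> s5 -q-> s5 -r-> s5 -r-> s5 -r-> s5 -r-> s5 -p-> s1 -q-> s2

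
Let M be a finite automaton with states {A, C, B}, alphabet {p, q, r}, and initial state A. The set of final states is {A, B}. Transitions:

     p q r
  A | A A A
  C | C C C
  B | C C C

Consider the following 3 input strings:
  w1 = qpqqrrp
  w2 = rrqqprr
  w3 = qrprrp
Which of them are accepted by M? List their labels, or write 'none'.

w1: Trace: A -q-> A -p-> A -q-> A -q-> A -r-> A -r-> A -p-> A  → end A, accepted
w2: Trace: A -r-> A -r-> A -q-> A -q-> A -p-> A -r-> A -r-> A  → end A, accepted
w3: Trace: A -q-> A -r-> A -p-> A -r-> A -r-> A -p-> A  → end A, accepted

w1, w2, w3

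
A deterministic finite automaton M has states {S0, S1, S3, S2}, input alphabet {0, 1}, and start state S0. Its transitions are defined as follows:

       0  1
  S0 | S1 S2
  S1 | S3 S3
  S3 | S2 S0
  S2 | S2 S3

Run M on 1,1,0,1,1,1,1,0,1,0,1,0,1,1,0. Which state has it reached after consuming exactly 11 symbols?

start at S0
read '1': S0 → S2
read '1': S2 → S3
read '0': S3 → S2
read '1': S2 → S3
read '1': S3 → S0
read '1': S0 → S2
read '1': S2 → S3
read '0': S3 → S2
read '1': S2 → S3
read '0': S3 → S2
read '1': S2 → S3
After 11 symbols: S3.

S3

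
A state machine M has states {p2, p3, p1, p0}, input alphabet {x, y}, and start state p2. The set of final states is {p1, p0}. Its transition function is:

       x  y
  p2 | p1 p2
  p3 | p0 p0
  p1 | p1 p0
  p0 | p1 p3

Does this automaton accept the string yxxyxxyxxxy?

Yes

start at p2
read 'y': p2 → p2
read 'x': p2 → p1
read 'x': p1 → p1
read 'y': p1 → p0
read 'x': p0 → p1
read 'x': p1 → p1
read 'y': p1 → p0
read 'x': p0 → p1
read 'x': p1 → p1
read 'x': p1 → p1
read 'y': p1 → p0
End state p0 is accepting.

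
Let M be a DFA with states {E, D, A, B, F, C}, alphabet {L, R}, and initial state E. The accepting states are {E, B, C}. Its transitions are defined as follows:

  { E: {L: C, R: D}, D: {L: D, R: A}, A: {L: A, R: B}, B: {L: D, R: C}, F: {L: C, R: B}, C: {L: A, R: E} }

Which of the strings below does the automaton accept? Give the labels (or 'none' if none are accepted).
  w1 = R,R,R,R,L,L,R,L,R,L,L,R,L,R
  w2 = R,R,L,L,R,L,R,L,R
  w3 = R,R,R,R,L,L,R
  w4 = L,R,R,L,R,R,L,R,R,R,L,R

w2, w3, w4

w1: E → D → A → B → C → A → A → B → D → A → A → A → B → D → A  → end A, rejected
w2: E → D → A → A → A → B → D → A → A → B  → end B, accepted
w3: E → D → A → B → C → A → A → B  → end B, accepted
w4: E → C → E → D → D → A → B → D → A → B → C → A → B  → end B, accepted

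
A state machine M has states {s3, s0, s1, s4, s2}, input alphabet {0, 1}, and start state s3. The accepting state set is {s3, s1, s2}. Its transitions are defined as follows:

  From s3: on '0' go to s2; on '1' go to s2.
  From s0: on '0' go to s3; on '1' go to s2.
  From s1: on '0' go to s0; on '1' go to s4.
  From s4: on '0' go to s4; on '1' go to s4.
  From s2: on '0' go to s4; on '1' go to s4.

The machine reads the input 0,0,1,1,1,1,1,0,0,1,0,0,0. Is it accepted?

Trace: s3 -0-> s2 -0-> s4 -1-> s4 -1-> s4 -1-> s4 -1-> s4 -1-> s4 -0-> s4 -0-> s4 -1-> s4 -0-> s4 -0-> s4 -0-> s4
End state s4 is not accepting.

No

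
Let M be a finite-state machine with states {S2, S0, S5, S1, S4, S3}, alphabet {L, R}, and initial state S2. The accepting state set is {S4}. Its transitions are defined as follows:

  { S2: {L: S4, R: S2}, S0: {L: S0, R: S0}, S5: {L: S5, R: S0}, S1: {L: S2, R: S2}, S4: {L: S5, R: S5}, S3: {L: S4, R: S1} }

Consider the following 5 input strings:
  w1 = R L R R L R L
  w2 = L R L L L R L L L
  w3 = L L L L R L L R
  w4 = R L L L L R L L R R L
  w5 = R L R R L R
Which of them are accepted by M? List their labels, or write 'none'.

none

w1:
  start at S2
  read 'R': S2 → S2
  read 'L': S2 → S4
  read 'R': S4 → S5
  read 'R': S5 → S0
  read 'L': S0 → S0
  read 'R': S0 → S0
  read 'L': S0 → S0
  end S0, rejected
w2:
  start at S2
  read 'L': S2 → S4
  read 'R': S4 → S5
  read 'L': S5 → S5
  read 'L': S5 → S5
  read 'L': S5 → S5
  read 'R': S5 → S0
  read 'L': S0 → S0
  read 'L': S0 → S0
  read 'L': S0 → S0
  end S0, rejected
w3:
  start at S2
  read 'L': S2 → S4
  read 'L': S4 → S5
  read 'L': S5 → S5
  read 'L': S5 → S5
  read 'R': S5 → S0
  read 'L': S0 → S0
  read 'L': S0 → S0
  read 'R': S0 → S0
  end S0, rejected
w4:
  start at S2
  read 'R': S2 → S2
  read 'L': S2 → S4
  read 'L': S4 → S5
  read 'L': S5 → S5
  read 'L': S5 → S5
  read 'R': S5 → S0
  read 'L': S0 → S0
  read 'L': S0 → S0
  read 'R': S0 → S0
  read 'R': S0 → S0
  read 'L': S0 → S0
  end S0, rejected
w5:
  start at S2
  read 'R': S2 → S2
  read 'L': S2 → S4
  read 'R': S4 → S5
  read 'R': S5 → S0
  read 'L': S0 → S0
  read 'R': S0 → S0
  end S0, rejected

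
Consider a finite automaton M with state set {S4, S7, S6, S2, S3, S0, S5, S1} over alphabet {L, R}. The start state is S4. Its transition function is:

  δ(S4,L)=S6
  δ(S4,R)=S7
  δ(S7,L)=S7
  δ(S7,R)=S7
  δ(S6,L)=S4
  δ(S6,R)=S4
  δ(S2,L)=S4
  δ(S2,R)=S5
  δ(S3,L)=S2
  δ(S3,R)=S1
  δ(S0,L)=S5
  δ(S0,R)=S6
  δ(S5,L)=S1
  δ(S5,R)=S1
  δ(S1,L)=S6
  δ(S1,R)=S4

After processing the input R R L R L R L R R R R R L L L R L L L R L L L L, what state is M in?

S7

Trace: S4 -R-> S7 -R-> S7 -L-> S7 -R-> S7 -L-> S7 -R-> S7 -L-> S7 -R-> S7 -R-> S7 -R-> S7 -R-> S7 -R-> S7 -L-> S7 -L-> S7 -L-> S7 -R-> S7 -L-> S7 -L-> S7 -L-> S7 -R-> S7 -L-> S7 -L-> S7 -L-> S7 -L-> S7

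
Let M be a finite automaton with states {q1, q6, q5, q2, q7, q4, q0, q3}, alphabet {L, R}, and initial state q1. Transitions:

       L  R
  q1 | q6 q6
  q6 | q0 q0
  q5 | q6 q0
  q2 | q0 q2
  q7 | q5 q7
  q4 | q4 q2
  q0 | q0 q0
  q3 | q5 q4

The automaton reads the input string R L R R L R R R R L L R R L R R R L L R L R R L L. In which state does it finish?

q0

start at q1
read 'R': q1 → q6
read 'L': q6 → q0
read 'R': q0 → q0
read 'R': q0 → q0
read 'L': q0 → q0
read 'R': q0 → q0
read 'R': q0 → q0
read 'R': q0 → q0
read 'R': q0 → q0
read 'L': q0 → q0
read 'L': q0 → q0
read 'R': q0 → q0
read 'R': q0 → q0
read 'L': q0 → q0
read 'R': q0 → q0
read 'R': q0 → q0
read 'R': q0 → q0
read 'L': q0 → q0
read 'L': q0 → q0
read 'R': q0 → q0
read 'L': q0 → q0
read 'R': q0 → q0
read 'R': q0 → q0
read 'L': q0 → q0
read 'L': q0 → q0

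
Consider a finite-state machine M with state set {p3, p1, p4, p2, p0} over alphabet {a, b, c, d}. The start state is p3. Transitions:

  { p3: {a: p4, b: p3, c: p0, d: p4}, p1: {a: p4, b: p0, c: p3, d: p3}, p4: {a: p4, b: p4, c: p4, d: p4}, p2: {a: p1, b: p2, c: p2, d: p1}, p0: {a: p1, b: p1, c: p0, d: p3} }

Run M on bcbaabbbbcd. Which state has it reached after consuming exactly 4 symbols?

p4

start at p3
read 'b': p3 → p3
read 'c': p3 → p0
read 'b': p0 → p1
read 'a': p1 → p4
After 4 symbols: p4.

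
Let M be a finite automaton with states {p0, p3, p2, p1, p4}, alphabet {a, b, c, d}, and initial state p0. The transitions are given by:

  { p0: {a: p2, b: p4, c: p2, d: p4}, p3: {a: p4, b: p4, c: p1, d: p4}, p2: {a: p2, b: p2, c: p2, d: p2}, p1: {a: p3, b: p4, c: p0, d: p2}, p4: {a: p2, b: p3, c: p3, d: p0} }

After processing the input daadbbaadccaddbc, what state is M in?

p2

Trace: p0 -d-> p4 -a-> p2 -a-> p2 -d-> p2 -b-> p2 -b-> p2 -a-> p2 -a-> p2 -d-> p2 -c-> p2 -c-> p2 -a-> p2 -d-> p2 -d-> p2 -b-> p2 -c-> p2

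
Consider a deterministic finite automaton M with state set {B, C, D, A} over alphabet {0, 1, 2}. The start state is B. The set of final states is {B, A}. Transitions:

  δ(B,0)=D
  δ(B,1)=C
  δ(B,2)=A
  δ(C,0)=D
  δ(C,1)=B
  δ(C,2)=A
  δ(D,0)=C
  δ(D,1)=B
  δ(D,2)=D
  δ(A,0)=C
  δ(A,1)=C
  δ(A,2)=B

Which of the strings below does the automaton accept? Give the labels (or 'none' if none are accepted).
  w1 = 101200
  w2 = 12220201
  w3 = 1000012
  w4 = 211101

w2, w3, w4

w1: B → C → D → B → A → C → D  → end D, rejected
w2: B → C → A → B → A → C → A → C → B  → end B, accepted
w3: B → C → D → C → D → C → B → A  → end A, accepted
w4: B → A → C → B → C → D → B  → end B, accepted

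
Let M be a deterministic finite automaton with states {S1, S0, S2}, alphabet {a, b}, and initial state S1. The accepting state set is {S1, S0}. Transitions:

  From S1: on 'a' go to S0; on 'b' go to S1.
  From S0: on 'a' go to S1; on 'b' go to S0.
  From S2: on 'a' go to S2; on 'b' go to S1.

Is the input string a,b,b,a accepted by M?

Yes

start at S1
read 'a': S1 → S0
read 'b': S0 → S0
read 'b': S0 → S0
read 'a': S0 → S1
End state S1 is accepting.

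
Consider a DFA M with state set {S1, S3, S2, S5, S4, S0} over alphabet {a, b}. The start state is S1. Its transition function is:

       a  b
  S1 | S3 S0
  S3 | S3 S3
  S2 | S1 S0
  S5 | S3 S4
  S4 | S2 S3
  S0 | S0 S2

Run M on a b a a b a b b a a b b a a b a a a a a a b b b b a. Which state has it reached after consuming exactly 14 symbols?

S1 → S3 → S3 → S3 → S3 → S3 → S3 → S3 → S3 → S3 → S3 → S3 → S3 → S3 → S3
After 14 symbols: S3.

S3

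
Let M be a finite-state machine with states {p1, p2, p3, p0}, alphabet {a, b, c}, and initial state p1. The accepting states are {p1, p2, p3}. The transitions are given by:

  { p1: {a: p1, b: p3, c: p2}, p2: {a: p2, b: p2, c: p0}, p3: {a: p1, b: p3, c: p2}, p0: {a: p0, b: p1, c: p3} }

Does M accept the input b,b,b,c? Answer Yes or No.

p1 → p3 → p3 → p3 → p2
End state p2 is accepting.

Yes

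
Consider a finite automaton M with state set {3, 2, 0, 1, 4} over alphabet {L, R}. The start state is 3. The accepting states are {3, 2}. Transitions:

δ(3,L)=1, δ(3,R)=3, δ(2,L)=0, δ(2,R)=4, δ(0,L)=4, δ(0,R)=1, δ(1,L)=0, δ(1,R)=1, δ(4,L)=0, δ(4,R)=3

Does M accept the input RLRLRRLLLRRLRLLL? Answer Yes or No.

No

start at 3
read 'R': 3 → 3
read 'L': 3 → 1
read 'R': 1 → 1
read 'L': 1 → 0
read 'R': 0 → 1
read 'R': 1 → 1
read 'L': 1 → 0
read 'L': 0 → 4
read 'L': 4 → 0
read 'R': 0 → 1
read 'R': 1 → 1
read 'L': 1 → 0
read 'R': 0 → 1
read 'L': 1 → 0
read 'L': 0 → 4
read 'L': 4 → 0
End state 0 is not accepting.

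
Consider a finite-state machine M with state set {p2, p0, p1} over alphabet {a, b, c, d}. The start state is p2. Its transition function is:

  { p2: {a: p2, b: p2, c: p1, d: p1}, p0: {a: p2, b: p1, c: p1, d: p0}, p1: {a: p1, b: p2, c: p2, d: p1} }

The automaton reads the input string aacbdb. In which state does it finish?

start at p2
read 'a': p2 → p2
read 'a': p2 → p2
read 'c': p2 → p1
read 'b': p1 → p2
read 'd': p2 → p1
read 'b': p1 → p2

p2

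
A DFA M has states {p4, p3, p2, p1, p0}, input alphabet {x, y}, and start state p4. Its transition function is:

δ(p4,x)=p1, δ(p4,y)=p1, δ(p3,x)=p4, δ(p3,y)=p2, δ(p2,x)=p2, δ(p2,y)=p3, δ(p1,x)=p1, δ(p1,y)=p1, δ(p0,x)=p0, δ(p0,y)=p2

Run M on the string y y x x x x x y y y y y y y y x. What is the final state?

Trace: p4 -y-> p1 -y-> p1 -x-> p1 -x-> p1 -x-> p1 -x-> p1 -x-> p1 -y-> p1 -y-> p1 -y-> p1 -y-> p1 -y-> p1 -y-> p1 -y-> p1 -y-> p1 -x-> p1

p1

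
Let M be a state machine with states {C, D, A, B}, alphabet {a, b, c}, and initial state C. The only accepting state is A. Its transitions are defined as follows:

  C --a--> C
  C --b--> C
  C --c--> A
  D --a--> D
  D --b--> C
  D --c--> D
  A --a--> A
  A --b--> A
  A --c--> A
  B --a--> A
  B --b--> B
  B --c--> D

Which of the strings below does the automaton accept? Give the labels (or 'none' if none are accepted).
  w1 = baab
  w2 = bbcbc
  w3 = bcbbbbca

w2, w3

w1: C → C → C → C → C  → end C, rejected
w2: C → C → C → A → A → A  → end A, accepted
w3: C → C → A → A → A → A → A → A → A  → end A, accepted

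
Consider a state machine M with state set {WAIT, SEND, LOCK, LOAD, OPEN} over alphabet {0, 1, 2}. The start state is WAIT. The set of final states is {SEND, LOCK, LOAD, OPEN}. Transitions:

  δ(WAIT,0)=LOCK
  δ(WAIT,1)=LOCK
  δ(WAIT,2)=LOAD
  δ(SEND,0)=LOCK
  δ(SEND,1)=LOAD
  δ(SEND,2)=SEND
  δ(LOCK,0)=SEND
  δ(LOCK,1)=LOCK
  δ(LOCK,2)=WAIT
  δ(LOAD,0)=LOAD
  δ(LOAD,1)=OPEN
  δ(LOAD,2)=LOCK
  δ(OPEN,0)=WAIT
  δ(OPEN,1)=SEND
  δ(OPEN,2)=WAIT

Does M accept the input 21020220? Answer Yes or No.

WAIT → LOAD → OPEN → WAIT → LOAD → LOAD → LOCK → WAIT → LOCK
End state LOCK is accepting.

Yes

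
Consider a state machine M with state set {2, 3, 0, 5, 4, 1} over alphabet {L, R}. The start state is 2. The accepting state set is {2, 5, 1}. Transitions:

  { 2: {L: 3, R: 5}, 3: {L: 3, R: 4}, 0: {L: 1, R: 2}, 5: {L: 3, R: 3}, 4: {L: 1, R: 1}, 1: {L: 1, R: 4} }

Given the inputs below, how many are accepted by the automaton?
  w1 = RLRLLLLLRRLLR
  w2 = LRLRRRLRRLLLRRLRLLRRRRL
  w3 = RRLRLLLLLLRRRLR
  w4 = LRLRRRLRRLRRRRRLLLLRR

w1: 2 → 5 → 3 → 4 → 1 → 1 → 1 → 1 → 1 → 4 → 1 → 1 → 1 → 4  → end 4, rejected
w2: 2 → 3 → 4 → 1 → 4 → 1 → 4 → 1 → 4 → 1 → 1 → 1 → 1 → 4 → 1 → 1 → 4 → 1 → 1 → 4 → 1 → 4 → 1 → 1  → end 1, accepted
w3: 2 → 5 → 3 → 3 → 4 → 1 → 1 → 1 → 1 → 1 → 1 → 4 → 1 → 4 → 1 → 4  → end 4, rejected
w4: 2 → 3 → 4 → 1 → 4 → 1 → 4 → 1 → 4 → 1 → 1 → 4 → 1 → 4 → 1 → 4 → 1 → 1 → 1 → 1 → 4 → 1  → end 1, accepted

2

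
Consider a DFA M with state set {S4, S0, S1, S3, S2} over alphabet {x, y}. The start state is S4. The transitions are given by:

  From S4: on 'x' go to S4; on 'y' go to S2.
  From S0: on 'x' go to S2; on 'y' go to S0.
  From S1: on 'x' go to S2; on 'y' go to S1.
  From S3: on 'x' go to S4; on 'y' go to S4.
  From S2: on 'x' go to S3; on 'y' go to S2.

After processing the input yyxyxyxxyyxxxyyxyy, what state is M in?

S2

S4 → S2 → S2 → S3 → S4 → S4 → S2 → S3 → S4 → S2 → S2 → S3 → S4 → S4 → S2 → S2 → S3 → S4 → S2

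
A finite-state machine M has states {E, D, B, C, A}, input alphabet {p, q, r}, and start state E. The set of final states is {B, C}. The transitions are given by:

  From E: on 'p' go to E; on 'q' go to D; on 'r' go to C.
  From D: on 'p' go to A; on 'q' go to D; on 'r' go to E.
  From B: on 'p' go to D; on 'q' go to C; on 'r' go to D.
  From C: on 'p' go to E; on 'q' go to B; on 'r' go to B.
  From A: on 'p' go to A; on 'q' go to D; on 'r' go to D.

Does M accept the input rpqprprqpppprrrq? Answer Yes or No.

Yes

E → C → E → D → A → D → A → D → D → A → A → A → A → D → E → C → B
End state B is accepting.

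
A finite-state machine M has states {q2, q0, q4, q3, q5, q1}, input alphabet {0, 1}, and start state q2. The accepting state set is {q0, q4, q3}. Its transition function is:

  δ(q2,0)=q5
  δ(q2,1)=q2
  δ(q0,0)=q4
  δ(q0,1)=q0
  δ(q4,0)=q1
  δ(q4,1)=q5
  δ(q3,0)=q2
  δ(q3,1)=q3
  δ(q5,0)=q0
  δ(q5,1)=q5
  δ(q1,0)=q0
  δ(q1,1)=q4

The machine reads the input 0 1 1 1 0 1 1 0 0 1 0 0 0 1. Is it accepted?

Trace: q2 -0-> q5 -1-> q5 -1-> q5 -1-> q5 -0-> q0 -1-> q0 -1-> q0 -0-> q4 -0-> q1 -1-> q4 -0-> q1 -0-> q0 -0-> q4 -1-> q5
End state q5 is not accepting.

No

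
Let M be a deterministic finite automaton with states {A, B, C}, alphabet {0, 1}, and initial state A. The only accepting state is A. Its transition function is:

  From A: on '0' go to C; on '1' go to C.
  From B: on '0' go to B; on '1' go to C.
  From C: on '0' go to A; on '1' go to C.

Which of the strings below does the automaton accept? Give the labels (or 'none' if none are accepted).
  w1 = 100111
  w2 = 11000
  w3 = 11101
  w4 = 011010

w1: Trace: A -1-> C -0-> A -0-> C -1-> C -1-> C -1-> C  → end C, rejected
w2: Trace: A -1-> C -1-> C -0-> A -0-> C -0-> A  → end A, accepted
w3: Trace: A -1-> C -1-> C -1-> C -0-> A -1-> C  → end C, rejected
w4: Trace: A -0-> C -1-> C -1-> C -0-> A -1-> C -0-> A  → end A, accepted

w2, w4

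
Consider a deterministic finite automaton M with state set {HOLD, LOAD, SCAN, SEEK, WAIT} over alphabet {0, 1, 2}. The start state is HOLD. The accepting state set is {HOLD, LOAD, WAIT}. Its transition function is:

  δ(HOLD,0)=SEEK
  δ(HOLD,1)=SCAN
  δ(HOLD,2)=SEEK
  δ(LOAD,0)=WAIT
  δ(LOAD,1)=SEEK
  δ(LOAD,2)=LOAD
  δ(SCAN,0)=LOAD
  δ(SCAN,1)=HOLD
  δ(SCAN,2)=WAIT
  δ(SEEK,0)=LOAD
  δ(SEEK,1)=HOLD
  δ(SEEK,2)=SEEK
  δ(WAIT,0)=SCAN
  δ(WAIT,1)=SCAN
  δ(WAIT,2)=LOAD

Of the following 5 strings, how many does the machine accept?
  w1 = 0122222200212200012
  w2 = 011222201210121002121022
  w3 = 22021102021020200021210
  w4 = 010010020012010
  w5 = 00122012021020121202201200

w1: HOLD → SEEK → HOLD → SEEK → SEEK → SEEK → SEEK → SEEK → SEEK → LOAD → WAIT → LOAD → SEEK → SEEK → SEEK → LOAD → WAIT → SCAN → HOLD → SEEK  → end SEEK, rejected
w2: HOLD → SEEK → HOLD → SCAN → WAIT → LOAD → LOAD → LOAD → WAIT → SCAN → WAIT → SCAN → LOAD → SEEK → SEEK → HOLD → SEEK → LOAD → LOAD → SEEK → SEEK → HOLD → SEEK → SEEK → SEEK  → end SEEK, rejected
w3: HOLD → SEEK → SEEK → LOAD → LOAD → SEEK → HOLD → SEEK → SEEK → LOAD → LOAD → SEEK → LOAD → LOAD → WAIT → LOAD → WAIT → SCAN → LOAD → LOAD → SEEK → SEEK → HOLD → SEEK  → end SEEK, rejected
w4: HOLD → SEEK → HOLD → SEEK → LOAD → SEEK → LOAD → WAIT → LOAD → WAIT → SCAN → HOLD → SEEK → LOAD → SEEK → LOAD  → end LOAD, accepted
w5: HOLD → SEEK → LOAD → SEEK → SEEK → SEEK → LOAD → SEEK → SEEK → LOAD → LOAD → SEEK → LOAD → LOAD → WAIT → SCAN → WAIT → SCAN → WAIT → SCAN → WAIT → LOAD → WAIT → SCAN → WAIT → SCAN → LOAD  → end LOAD, accepted

2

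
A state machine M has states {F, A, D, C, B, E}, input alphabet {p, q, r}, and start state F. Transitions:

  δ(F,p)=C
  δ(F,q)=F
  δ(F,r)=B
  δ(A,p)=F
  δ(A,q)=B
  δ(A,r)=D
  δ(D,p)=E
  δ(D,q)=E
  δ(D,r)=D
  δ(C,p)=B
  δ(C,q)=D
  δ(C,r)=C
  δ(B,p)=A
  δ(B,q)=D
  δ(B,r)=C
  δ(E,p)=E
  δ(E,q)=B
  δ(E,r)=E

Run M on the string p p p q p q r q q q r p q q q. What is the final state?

start at F
read 'p': F → C
read 'p': C → B
read 'p': B → A
read 'q': A → B
read 'p': B → A
read 'q': A → B
read 'r': B → C
read 'q': C → D
read 'q': D → E
read 'q': E → B
read 'r': B → C
read 'p': C → B
read 'q': B → D
read 'q': D → E
read 'q': E → B

B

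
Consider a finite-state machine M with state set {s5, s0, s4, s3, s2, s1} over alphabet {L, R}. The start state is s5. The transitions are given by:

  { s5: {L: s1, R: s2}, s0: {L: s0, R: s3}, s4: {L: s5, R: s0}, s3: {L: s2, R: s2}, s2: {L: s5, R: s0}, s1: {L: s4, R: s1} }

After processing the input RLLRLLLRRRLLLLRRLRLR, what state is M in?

s3

s5 → s2 → s5 → s1 → s1 → s4 → s5 → s1 → s1 → s1 → s1 → s4 → s5 → s1 → s4 → s0 → s3 → s2 → s0 → s0 → s3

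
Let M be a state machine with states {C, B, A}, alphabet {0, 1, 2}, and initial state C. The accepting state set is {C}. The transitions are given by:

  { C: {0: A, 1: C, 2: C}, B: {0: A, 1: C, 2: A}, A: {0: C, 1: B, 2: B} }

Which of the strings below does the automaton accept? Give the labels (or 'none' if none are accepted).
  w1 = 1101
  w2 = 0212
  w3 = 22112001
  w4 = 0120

w1: Trace: C -1-> C -1-> C -0-> A -1-> B  → end B, rejected
w2: Trace: C -0-> A -2-> B -1-> C -2-> C  → end C, accepted
w3: Trace: C -2-> C -2-> C -1-> C -1-> C -2-> C -0-> A -0-> C -1-> C  → end C, accepted
w4: Trace: C -0-> A -1-> B -2-> A -0-> C  → end C, accepted

w2, w3, w4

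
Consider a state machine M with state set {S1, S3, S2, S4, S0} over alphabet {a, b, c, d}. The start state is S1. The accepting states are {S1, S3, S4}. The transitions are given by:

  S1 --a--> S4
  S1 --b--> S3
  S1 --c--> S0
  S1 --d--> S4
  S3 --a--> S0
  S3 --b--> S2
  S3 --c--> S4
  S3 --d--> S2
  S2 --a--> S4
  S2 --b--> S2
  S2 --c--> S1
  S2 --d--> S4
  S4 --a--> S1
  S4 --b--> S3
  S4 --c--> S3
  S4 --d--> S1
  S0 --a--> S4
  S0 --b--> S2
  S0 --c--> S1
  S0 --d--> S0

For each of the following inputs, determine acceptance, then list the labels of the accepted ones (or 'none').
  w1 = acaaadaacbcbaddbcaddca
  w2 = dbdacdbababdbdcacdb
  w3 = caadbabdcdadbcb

w1: S1 → S4 → S3 → S0 → S4 → S1 → S4 → S1 → S4 → S3 → S2 → S1 → S3 → S0 → S0 → S0 → S2 → S1 → S4 → S1 → S4 → S3 → S0  → end S0, rejected
w2: S1 → S4 → S3 → S2 → S4 → S3 → S2 → S2 → S4 → S3 → S0 → S2 → S4 → S3 → S2 → S1 → S4 → S3 → S2 → S2  → end S2, rejected
w3: S1 → S0 → S4 → S1 → S4 → S3 → S0 → S2 → S4 → S3 → S2 → S4 → S1 → S3 → S4 → S3  → end S3, accepted

w3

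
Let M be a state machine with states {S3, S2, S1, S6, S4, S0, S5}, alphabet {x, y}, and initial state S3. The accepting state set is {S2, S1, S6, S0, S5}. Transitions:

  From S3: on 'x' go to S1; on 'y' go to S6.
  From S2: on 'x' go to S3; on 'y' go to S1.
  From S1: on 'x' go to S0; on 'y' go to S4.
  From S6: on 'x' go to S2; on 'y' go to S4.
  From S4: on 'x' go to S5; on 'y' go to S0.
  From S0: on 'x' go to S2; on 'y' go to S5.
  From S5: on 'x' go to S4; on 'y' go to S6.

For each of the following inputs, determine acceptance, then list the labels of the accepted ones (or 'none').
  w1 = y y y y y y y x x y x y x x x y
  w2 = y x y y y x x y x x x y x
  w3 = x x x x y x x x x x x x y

w1:
  start at S3
  read 'y': S3 → S6
  read 'y': S6 → S4
  read 'y': S4 → S0
  read 'y': S0 → S5
  read 'y': S5 → S6
  read 'y': S6 → S4
  read 'y': S4 → S0
  read 'x': S0 → S2
  read 'x': S2 → S3
  read 'y': S3 → S6
  read 'x': S6 → S2
  read 'y': S2 → S1
  read 'x': S1 → S0
  read 'x': S0 → S2
  read 'x': S2 → S3
  read 'y': S3 → S6
  end S6, accepted
w2:
  start at S3
  read 'y': S3 → S6
  read 'x': S6 → S2
  read 'y': S2 → S1
  read 'y': S1 → S4
  read 'y': S4 → S0
  read 'x': S0 → S2
  read 'x': S2 → S3
  read 'y': S3 → S6
  read 'x': S6 → S2
  read 'x': S2 → S3
  read 'x': S3 → S1
  read 'y': S1 → S4
  read 'x': S4 → S5
  end S5, accepted
w3:
  start at S3
  read 'x': S3 → S1
  read 'x': S1 → S0
  read 'x': S0 → S2
  read 'x': S2 → S3
  read 'y': S3 → S6
  read 'x': S6 → S2
  read 'x': S2 → S3
  read 'x': S3 → S1
  read 'x': S1 → S0
  read 'x': S0 → S2
  read 'x': S2 → S3
  read 'x': S3 → S1
  read 'y': S1 → S4
  end S4, rejected

w1, w2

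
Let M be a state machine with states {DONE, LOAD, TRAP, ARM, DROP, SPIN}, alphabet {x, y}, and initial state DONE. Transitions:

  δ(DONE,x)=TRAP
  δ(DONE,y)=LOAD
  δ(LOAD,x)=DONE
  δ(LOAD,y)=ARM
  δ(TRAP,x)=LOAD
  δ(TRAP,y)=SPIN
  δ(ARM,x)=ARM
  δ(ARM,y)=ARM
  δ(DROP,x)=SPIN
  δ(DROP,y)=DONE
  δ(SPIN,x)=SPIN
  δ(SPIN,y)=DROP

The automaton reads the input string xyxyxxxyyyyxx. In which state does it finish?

ARM

DONE → TRAP → SPIN → SPIN → DROP → SPIN → SPIN → SPIN → DROP → DONE → LOAD → ARM → ARM → ARM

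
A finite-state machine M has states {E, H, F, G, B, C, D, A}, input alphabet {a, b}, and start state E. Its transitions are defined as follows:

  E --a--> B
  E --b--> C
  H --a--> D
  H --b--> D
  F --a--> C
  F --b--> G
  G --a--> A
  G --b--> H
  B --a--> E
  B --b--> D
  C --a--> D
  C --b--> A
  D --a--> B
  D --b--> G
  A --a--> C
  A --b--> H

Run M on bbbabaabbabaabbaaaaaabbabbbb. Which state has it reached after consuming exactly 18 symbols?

E

E → C → A → H → D → G → A → C → A → H → D → G → A → C → A → H → D → B → E
After 18 symbols: E.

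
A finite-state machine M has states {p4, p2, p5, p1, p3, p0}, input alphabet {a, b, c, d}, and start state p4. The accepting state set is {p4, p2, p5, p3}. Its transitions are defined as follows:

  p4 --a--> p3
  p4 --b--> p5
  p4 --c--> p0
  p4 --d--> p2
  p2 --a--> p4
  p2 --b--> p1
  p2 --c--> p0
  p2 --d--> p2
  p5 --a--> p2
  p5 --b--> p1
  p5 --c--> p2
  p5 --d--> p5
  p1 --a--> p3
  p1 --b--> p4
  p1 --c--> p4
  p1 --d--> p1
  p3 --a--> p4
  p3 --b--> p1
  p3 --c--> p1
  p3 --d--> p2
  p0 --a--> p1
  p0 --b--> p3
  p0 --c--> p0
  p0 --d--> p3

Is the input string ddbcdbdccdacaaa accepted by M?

Trace: p4 -d-> p2 -d-> p2 -b-> p1 -c-> p4 -d-> p2 -b-> p1 -d-> p1 -c-> p4 -c-> p0 -d-> p3 -a-> p4 -c-> p0 -a-> p1 -a-> p3 -a-> p4
End state p4 is accepting.

Yes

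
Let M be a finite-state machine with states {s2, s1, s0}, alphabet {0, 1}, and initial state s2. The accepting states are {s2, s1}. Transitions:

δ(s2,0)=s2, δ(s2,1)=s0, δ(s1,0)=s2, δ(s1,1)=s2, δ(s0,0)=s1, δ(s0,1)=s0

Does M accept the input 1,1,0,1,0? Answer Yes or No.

s2 → s0 → s0 → s1 → s2 → s2
End state s2 is accepting.

Yes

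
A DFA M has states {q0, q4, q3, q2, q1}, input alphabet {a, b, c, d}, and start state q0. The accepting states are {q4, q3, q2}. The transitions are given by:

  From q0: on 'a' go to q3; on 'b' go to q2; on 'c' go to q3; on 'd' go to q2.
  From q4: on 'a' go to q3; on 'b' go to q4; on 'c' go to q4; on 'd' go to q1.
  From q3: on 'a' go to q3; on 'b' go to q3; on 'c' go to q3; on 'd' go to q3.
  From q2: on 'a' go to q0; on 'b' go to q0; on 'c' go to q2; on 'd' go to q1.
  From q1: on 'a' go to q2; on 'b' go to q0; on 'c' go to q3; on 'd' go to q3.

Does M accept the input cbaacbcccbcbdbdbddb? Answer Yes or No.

start at q0
read 'c': q0 → q3
read 'b': q3 → q3
read 'a': q3 → q3
read 'a': q3 → q3
read 'c': q3 → q3
read 'b': q3 → q3
read 'c': q3 → q3
read 'c': q3 → q3
read 'c': q3 → q3
read 'b': q3 → q3
read 'c': q3 → q3
read 'b': q3 → q3
read 'd': q3 → q3
read 'b': q3 → q3
read 'd': q3 → q3
read 'b': q3 → q3
read 'd': q3 → q3
read 'd': q3 → q3
read 'b': q3 → q3
End state q3 is accepting.

Yes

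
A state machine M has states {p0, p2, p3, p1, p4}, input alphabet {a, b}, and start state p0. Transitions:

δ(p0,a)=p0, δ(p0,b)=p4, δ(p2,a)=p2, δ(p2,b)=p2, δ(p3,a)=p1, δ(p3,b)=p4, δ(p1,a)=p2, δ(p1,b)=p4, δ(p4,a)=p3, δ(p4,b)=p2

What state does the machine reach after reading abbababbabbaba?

p2

p0 → p0 → p4 → p2 → p2 → p2 → p2 → p2 → p2 → p2 → p2 → p2 → p2 → p2 → p2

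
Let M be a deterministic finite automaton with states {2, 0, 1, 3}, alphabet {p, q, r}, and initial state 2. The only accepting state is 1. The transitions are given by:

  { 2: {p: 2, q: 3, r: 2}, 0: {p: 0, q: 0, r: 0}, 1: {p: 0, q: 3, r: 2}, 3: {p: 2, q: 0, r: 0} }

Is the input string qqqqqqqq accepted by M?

start at 2
read 'q': 2 → 3
read 'q': 3 → 0
read 'q': 0 → 0
read 'q': 0 → 0
read 'q': 0 → 0
read 'q': 0 → 0
read 'q': 0 → 0
read 'q': 0 → 0
End state 0 is not accepting.

No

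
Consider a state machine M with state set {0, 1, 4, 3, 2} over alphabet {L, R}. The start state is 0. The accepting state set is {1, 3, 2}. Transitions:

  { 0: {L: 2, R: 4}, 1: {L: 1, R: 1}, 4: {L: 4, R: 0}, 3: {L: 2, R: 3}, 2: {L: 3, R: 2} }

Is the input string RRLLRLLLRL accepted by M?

Yes

0 → 4 → 0 → 2 → 3 → 3 → 2 → 3 → 2 → 2 → 3
End state 3 is accepting.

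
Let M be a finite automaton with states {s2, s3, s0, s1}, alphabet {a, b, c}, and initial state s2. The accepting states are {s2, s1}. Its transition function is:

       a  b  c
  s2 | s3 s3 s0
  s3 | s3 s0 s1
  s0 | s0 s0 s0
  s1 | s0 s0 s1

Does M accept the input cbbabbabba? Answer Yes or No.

No

Trace: s2 -c-> s0 -b-> s0 -b-> s0 -a-> s0 -b-> s0 -b-> s0 -a-> s0 -b-> s0 -b-> s0 -a-> s0
End state s0 is not accepting.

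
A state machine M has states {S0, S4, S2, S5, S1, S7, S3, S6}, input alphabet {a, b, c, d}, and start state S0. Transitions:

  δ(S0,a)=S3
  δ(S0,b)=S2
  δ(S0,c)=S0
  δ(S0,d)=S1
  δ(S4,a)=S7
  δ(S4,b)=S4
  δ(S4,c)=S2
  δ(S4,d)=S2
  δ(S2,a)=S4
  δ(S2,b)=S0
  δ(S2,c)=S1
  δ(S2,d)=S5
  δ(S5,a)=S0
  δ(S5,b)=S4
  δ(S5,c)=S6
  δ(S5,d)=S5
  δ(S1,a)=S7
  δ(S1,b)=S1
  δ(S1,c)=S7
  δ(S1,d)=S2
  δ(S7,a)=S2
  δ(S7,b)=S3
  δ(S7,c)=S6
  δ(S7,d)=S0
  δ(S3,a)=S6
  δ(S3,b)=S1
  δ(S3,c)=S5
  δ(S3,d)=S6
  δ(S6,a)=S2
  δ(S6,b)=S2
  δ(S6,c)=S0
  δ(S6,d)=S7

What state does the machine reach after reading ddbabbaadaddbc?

S0 → S1 → S2 → S0 → S3 → S1 → S1 → S7 → S2 → S5 → S0 → S1 → S2 → S0 → S0

S0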